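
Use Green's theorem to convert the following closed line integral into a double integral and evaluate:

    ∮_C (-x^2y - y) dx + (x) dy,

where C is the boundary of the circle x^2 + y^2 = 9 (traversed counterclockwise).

Green's theorem converts the closed line integral into a double integral over the enclosed region D:

    ∮_C P dx + Q dy = ∬_D (∂Q/∂x - ∂P/∂y) dA.

Here P = -x^2y - y, Q = x, so

    ∂Q/∂x = 1,    ∂P/∂y = -x^2 - 1,
    ∂Q/∂x - ∂P/∂y = x^2 + 2.

D is the region x^2 + y^2 ≤ 9. Evaluating the double integral:

In polar coordinates (x = r cos θ, y = r sin θ, dA = r dr dθ) the integrand becomes r^2cos(θ)^2 + 2, so

    ∬_D (x^2 + 2) dA = ∫_0^{2π} ∫_0^{3} (r^2cos(θ)^2 + 2) · r dr dθ.

Inner (r from 0 to 3): 81cos(θ)^2/4 + 9.
Outer (θ from 0 to 2π): 153π/4.

Therefore ∮_C P dx + Q dy = 153π/4.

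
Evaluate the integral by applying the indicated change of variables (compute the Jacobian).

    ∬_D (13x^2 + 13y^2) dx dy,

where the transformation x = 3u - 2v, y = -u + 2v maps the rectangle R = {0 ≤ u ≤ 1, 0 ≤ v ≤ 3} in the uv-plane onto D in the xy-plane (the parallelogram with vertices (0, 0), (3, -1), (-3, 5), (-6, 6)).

Compute the Jacobian determinant of (x, y) with respect to (u, v):

    ∂(x,y)/∂(u,v) = | 3  -2 | = (3)(2) - (-2)(-1) = 4.
                   | -1  2 |

Its absolute value is |J| = 4 (the area scaling factor).

Substituting x = 3u - 2v, y = -u + 2v into the integrand,

    13x^2 + 13y^2 → 130u^2 - 208u v + 104v^2,

so the integral becomes

    ∬_R (130u^2 - 208u v + 104v^2) · |J| du dv = ∫_0^1 ∫_0^3 (520u^2 - 832u v + 416v^2) dv du.

Inner (v): 1560u^2 - 3744u + 3744.
Outer (u): 2392.

Therefore ∬_D (13x^2 + 13y^2) dx dy = 2392.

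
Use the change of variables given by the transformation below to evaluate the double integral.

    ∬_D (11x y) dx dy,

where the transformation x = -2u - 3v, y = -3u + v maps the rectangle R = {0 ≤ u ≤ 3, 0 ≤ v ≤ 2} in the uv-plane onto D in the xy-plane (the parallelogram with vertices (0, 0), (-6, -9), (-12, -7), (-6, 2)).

Compute the Jacobian determinant of (x, y) with respect to (u, v):

    ∂(x,y)/∂(u,v) = | -2  -3 | = (-2)(1) - (-3)(-3) = -11.
                   | -3  1 |

Its absolute value is |J| = 11 (the area scaling factor).

Substituting x = -2u - 3v, y = -3u + v into the integrand,

    11x y → 66u^2 + 77u v - 33v^2,

so the integral becomes

    ∬_R (66u^2 + 77u v - 33v^2) · |J| du dv = ∫_0^3 ∫_0^2 (726u^2 + 847u v - 363v^2) dv du.

Inner (v): 1452u^2 + 1694u - 968.
Outer (u): 17787.

Therefore ∬_D (11x y) dx dy = 17787.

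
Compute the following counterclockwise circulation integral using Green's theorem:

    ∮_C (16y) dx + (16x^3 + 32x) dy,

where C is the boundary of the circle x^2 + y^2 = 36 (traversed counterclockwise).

Green's theorem converts the closed line integral into a double integral over the enclosed region D:

    ∮_C P dx + Q dy = ∬_D (∂Q/∂x - ∂P/∂y) dA.

Here P = 16y, Q = 16x^3 + 32x, so

    ∂Q/∂x = 48x^2 + 32,    ∂P/∂y = 16,
    ∂Q/∂x - ∂P/∂y = 48x^2 + 16.

D is the region x^2 + y^2 ≤ 36. Evaluating the double integral:

In polar coordinates (x = r cos θ, y = r sin θ, dA = r dr dθ) the integrand becomes 48r^2cos(θ)^2 + 16, so

    ∬_D (48x^2 + 16) dA = ∫_0^{2π} ∫_0^{6} (48r^2cos(θ)^2 + 16) · r dr dθ.

Inner (r from 0 to 6): 15552cos(θ)^2 + 288.
Outer (θ from 0 to 2π): 16128π.

Therefore ∮_C P dx + Q dy = 16128π.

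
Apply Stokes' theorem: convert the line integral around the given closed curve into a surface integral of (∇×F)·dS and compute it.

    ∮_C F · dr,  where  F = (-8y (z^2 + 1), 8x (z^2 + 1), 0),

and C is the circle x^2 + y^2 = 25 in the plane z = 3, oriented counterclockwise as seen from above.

Let S be the flat disk x^2 + y^2 ≤ 25 in the plane z = 3, with upward unit normal n̂ = ẑ. By Stokes' theorem,

    ∮_C F · dr = ∬_S (∇ × F) · n̂ dS = ∬_D (curl F)_z dA,

where D is the disk x^2 + y^2 ≤ 25.

Compute the curl of F = (-8y (z^2 + 1), 8x (z^2 + 1), 0):
    (∇ × F)_x = ∂F_z/∂y - ∂F_y/∂z = -16x z,
    (∇ × F)_y = ∂F_x/∂z - ∂F_z/∂x = -16y z,
    (∇ × F)_z = ∂F_y/∂x - ∂F_x/∂y = 16z^2 + 16.

On z = 3, (curl F)_z = 160.

Convert to polar (x = r cos θ, y = r sin θ, dA = r dr dθ); the integrand becomes 160, so

    ∬_D (curl F)_z dA = ∫_0^{2π} ∫_0^{5} (160) · r dr dθ.

Inner (r from 0 to 5): 2000.
Outer (θ from 0 to 2π): 4000π.

Therefore ∮_C F · dr = 4000π.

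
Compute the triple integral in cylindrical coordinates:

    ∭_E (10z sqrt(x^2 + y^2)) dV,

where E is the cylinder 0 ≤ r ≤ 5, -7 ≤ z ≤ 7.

In cylindrical coordinates, x = r cos(θ), y = r sin(θ), z = z, and dV = r dr dθ dz.

The integrand becomes 10r z, so

    ∭_E (10z sqrt(x^2 + y^2)) dV = ∫_{0}^{2π} ∫_{0}^{5} ∫_{-7}^{7} (10r z) · r dz dr dθ.

Inner (z): 0.
Middle (r from 0 to 5): 0.
Outer (θ): 0.

Therefore the triple integral equals 0.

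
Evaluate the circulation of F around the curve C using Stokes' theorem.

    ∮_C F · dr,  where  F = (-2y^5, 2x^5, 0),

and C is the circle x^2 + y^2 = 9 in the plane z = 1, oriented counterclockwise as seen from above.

Let S be the flat disk x^2 + y^2 ≤ 9 in the plane z = 1, with upward unit normal n̂ = ẑ. By Stokes' theorem,

    ∮_C F · dr = ∬_S (∇ × F) · n̂ dS = ∬_D (curl F)_z dA,

where D is the disk x^2 + y^2 ≤ 9.

Compute the curl of F = (-2y^5, 2x^5, 0):
    (∇ × F)_x = ∂F_z/∂y - ∂F_y/∂z = 0,
    (∇ × F)_y = ∂F_x/∂z - ∂F_z/∂x = 0,
    (∇ × F)_z = ∂F_y/∂x - ∂F_x/∂y = 10x^4 + 10y^4.

On z = 1, (curl F)_z = 10x^4 + 10y^4.

Convert to polar (x = r cos θ, y = r sin θ, dA = r dr dθ); the integrand becomes 10r^4(sin(θ)^4 + cos(θ)^4), so

    ∬_D (curl F)_z dA = ∫_0^{2π} ∫_0^{3} (10r^4(sin(θ)^4 + cos(θ)^4)) · r dr dθ.

Inner (r from 0 to 3): 1215sin(θ)^4 + 1215cos(θ)^4.
Outer (θ from 0 to 2π): 3645π/2.

Therefore ∮_C F · dr = 3645π/2.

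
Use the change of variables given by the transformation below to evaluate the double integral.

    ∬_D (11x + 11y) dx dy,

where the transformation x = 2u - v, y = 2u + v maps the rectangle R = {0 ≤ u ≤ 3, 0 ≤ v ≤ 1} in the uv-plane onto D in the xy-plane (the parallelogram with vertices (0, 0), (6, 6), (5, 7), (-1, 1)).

Compute the Jacobian determinant of (x, y) with respect to (u, v):

    ∂(x,y)/∂(u,v) = | 2  -1 | = (2)(1) - (-1)(2) = 4.
                   | 2  1 |

Its absolute value is |J| = 4 (the area scaling factor).

Substituting x = 2u - v, y = 2u + v into the integrand,

    11x + 11y → 44u,

so the integral becomes

    ∬_R (44u) · |J| du dv = ∫_0^3 ∫_0^1 (176u) dv du.

Inner (v): 176u.
Outer (u): 792.

Therefore ∬_D (11x + 11y) dx dy = 792.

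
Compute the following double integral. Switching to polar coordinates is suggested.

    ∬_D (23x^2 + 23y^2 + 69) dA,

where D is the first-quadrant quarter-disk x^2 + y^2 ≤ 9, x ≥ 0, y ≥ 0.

The region D is 0 ≤ r ≤ 3, 0 ≤ θ ≤ π/2 in polar coordinates, where x = r cos(θ), y = r sin(θ), and dA = r dr dθ.

Under the substitution, the integrand becomes 23r^2 + 69, so

    ∬_D (23x^2 + 23y^2 + 69) dA = ∫_{0}^{π/2} ∫_{0}^{3} (23r^2 + 69) · r dr dθ.

Inner integral (in r): ∫_{0}^{3} (23r^2 + 69) · r dr = 3105/4.

Outer integral (in θ): ∫_{0}^{π/2} (3105/4) dθ = 3105π/8.

Therefore ∬_D (23x^2 + 23y^2 + 69) dA = 3105π/8.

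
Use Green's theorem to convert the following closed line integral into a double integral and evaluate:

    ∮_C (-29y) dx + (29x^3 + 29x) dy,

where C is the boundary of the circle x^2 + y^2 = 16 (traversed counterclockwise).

Green's theorem converts the closed line integral into a double integral over the enclosed region D:

    ∮_C P dx + Q dy = ∬_D (∂Q/∂x - ∂P/∂y) dA.

Here P = -29y, Q = 29x^3 + 29x, so

    ∂Q/∂x = 87x^2 + 29,    ∂P/∂y = -29,
    ∂Q/∂x - ∂P/∂y = 87x^2 + 58.

D is the region x^2 + y^2 ≤ 16. Evaluating the double integral:

In polar coordinates (x = r cos θ, y = r sin θ, dA = r dr dθ) the integrand becomes 87r^2cos(θ)^2 + 58, so

    ∬_D (87x^2 + 58) dA = ∫_0^{2π} ∫_0^{4} (87r^2cos(θ)^2 + 58) · r dr dθ.

Inner (r from 0 to 4): 5568cos(θ)^2 + 464.
Outer (θ from 0 to 2π): 6496π.

Therefore ∮_C P dx + Q dy = 6496π.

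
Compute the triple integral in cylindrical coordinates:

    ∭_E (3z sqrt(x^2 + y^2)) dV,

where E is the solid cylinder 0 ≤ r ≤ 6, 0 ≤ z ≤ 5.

In cylindrical coordinates, x = r cos(θ), y = r sin(θ), z = z, and dV = r dr dθ dz.

The integrand becomes 3r z, so

    ∭_E (3z sqrt(x^2 + y^2)) dV = ∫_{0}^{2π} ∫_{0}^{6} ∫_{0}^{5} (3r z) · r dz dr dθ.

Inner (z): 75r^2/2.
Middle (r from 0 to 6): 2700.
Outer (θ): 5400π.

Therefore the triple integral equals 5400π.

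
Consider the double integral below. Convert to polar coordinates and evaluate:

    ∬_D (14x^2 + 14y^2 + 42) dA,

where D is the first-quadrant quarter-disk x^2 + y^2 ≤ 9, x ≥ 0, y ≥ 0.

The region D is 0 ≤ r ≤ 3, 0 ≤ θ ≤ π/2 in polar coordinates, where x = r cos(θ), y = r sin(θ), and dA = r dr dθ.

Under the substitution, the integrand becomes 14r^2 + 42, so

    ∬_D (14x^2 + 14y^2 + 42) dA = ∫_{0}^{π/2} ∫_{0}^{3} (14r^2 + 42) · r dr dθ.

Inner integral (in r): ∫_{0}^{3} (14r^2 + 42) · r dr = 945/2.

Outer integral (in θ): ∫_{0}^{π/2} (945/2) dθ = 945π/4.

Therefore ∬_D (14x^2 + 14y^2 + 42) dA = 945π/4.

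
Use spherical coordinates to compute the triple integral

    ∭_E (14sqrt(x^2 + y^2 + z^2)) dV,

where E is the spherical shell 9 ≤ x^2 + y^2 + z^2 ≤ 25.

In spherical coordinates, x = ρ sin(φ) cos(θ), y = ρ sin(φ) sin(θ), z = ρ cos(φ), and dV = ρ^2 sin(φ) dρ dφ dθ.

The integrand becomes 14ρ, so

    ∭_E (14sqrt(x^2 + y^2 + z^2)) dV = ∫_{0}^{2π} ∫_{0}^{π} ∫_{3}^{5} (14ρ) · ρ^2 sin(φ) dρ dφ dθ.

Inner (ρ): 1904sin(φ).
Middle (φ): 3808.
Outer (θ): 7616π.

Therefore the triple integral equals 7616π.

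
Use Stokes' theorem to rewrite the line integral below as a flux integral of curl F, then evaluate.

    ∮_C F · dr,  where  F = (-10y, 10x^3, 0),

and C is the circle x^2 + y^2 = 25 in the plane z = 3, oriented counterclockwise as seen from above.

Let S be the flat disk x^2 + y^2 ≤ 25 in the plane z = 3, with upward unit normal n̂ = ẑ. By Stokes' theorem,

    ∮_C F · dr = ∬_S (∇ × F) · n̂ dS = ∬_D (curl F)_z dA,

where D is the disk x^2 + y^2 ≤ 25.

Compute the curl of F = (-10y, 10x^3, 0):
    (∇ × F)_x = ∂F_z/∂y - ∂F_y/∂z = 0,
    (∇ × F)_y = ∂F_x/∂z - ∂F_z/∂x = 0,
    (∇ × F)_z = ∂F_y/∂x - ∂F_x/∂y = 30x^2 + 10.

On z = 3, (curl F)_z = 30x^2 + 10.

Convert to polar (x = r cos θ, y = r sin θ, dA = r dr dθ); the integrand becomes 30r^2cos(θ)^2 + 10, so

    ∬_D (curl F)_z dA = ∫_0^{2π} ∫_0^{5} (30r^2cos(θ)^2 + 10) · r dr dθ.

Inner (r from 0 to 5): 9375cos(θ)^2/2 + 125.
Outer (θ from 0 to 2π): 9875π/2.

Therefore ∮_C F · dr = 9875π/2.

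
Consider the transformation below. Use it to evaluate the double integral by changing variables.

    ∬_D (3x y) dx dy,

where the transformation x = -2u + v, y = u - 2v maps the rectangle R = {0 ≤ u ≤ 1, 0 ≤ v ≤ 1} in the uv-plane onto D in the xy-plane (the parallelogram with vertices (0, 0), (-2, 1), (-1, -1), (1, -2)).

Compute the Jacobian determinant of (x, y) with respect to (u, v):

    ∂(x,y)/∂(u,v) = | -2  1 | = (-2)(-2) - (1)(1) = 3.
                   | 1  -2 |

Its absolute value is |J| = 3 (the area scaling factor).

Substituting x = -2u + v, y = u - 2v into the integrand,

    3x y → -6u^2 + 15u v - 6v^2,

so the integral becomes

    ∬_R (-6u^2 + 15u v - 6v^2) · |J| du dv = ∫_0^1 ∫_0^1 (-18u^2 + 45u v - 18v^2) dv du.

Inner (v): -18u^2 + 45u/2 - 6.
Outer (u): -3/4.

Therefore ∬_D (3x y) dx dy = -3/4.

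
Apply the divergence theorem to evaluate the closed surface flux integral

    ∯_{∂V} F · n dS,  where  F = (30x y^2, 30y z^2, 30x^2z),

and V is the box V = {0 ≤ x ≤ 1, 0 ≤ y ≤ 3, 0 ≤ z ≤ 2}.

By the divergence theorem,

    ∯_{∂V} F · n dS = ∭_V (∇ · F) dV.

Compute the divergence:
    ∇ · F = ∂F_x/∂x + ∂F_y/∂y + ∂F_z/∂z = 30y^2 + 30z^2 + 30x^2 = 30x^2 + 30y^2 + 30z^2.

V is a rectangular box, so dV = dx dy dz with 0 ≤ x ≤ 1, 0 ≤ y ≤ 3, 0 ≤ z ≤ 2.

Integrate (30x^2 + 30y^2 + 30z^2) over V as an iterated integral:

    ∭_V (∇·F) dV = ∫_0^{1} ∫_0^{3} ∫_0^{2} (30x^2 + 30y^2 + 30z^2) dz dy dx.

Inner (z from 0 to 2): 60x^2 + 60y^2 + 80.
Middle (y from 0 to 3): 180x^2 + 780.
Outer (x from 0 to 1): 840.

Therefore ∯_{∂V} F · n dS = 840.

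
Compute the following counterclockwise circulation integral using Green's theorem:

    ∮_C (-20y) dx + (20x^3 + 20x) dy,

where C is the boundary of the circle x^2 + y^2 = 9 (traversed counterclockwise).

Green's theorem converts the closed line integral into a double integral over the enclosed region D:

    ∮_C P dx + Q dy = ∬_D (∂Q/∂x - ∂P/∂y) dA.

Here P = -20y, Q = 20x^3 + 20x, so

    ∂Q/∂x = 60x^2 + 20,    ∂P/∂y = -20,
    ∂Q/∂x - ∂P/∂y = 60x^2 + 40.

D is the region x^2 + y^2 ≤ 9. Evaluating the double integral:

In polar coordinates (x = r cos θ, y = r sin θ, dA = r dr dθ) the integrand becomes 60r^2cos(θ)^2 + 40, so

    ∬_D (60x^2 + 40) dA = ∫_0^{2π} ∫_0^{3} (60r^2cos(θ)^2 + 40) · r dr dθ.

Inner (r from 0 to 3): 1215cos(θ)^2 + 180.
Outer (θ from 0 to 2π): 1575π.

Therefore ∮_C P dx + Q dy = 1575π.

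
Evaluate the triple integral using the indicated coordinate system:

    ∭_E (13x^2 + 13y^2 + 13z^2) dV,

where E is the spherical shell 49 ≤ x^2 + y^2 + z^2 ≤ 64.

In spherical coordinates, x = ρ sin(φ) cos(θ), y = ρ sin(φ) sin(θ), z = ρ cos(φ), and dV = ρ^2 sin(φ) dρ dφ dθ.

The integrand becomes 13ρ^2, so

    ∭_E (13x^2 + 13y^2 + 13z^2) dV = ∫_{0}^{2π} ∫_{0}^{π} ∫_{7}^{8} (13ρ^2) · ρ^2 sin(φ) dρ dφ dθ.

Inner (ρ): 207493sin(φ)/5.
Middle (φ): 414986/5.
Outer (θ): 829972π/5.

Therefore the triple integral equals 829972π/5.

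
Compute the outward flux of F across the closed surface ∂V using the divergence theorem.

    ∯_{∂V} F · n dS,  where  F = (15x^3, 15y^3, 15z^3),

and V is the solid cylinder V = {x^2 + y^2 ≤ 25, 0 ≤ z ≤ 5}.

By the divergence theorem,

    ∯_{∂V} F · n dS = ∭_V (∇ · F) dV.

Compute the divergence:
    ∇ · F = ∂F_x/∂x + ∂F_y/∂y + ∂F_z/∂z = 45x^2 + 45y^2 + 45z^2.

In cylindrical coordinates, x = r cos(θ), y = r sin(θ), z = z, dV = r dr dθ dz, with 0 ≤ r ≤ 5, 0 ≤ θ ≤ 2π, 0 ≤ z ≤ 5.

The integrand, after substitution and multiplying by the volume element, becomes (45r^2 + 45z^2) · r, so

    ∭_V (∇·F) dV = ∫_0^{2π} ∫_0^{5} ∫_0^{5} (45r^2 + 45z^2) · r dz dr dθ.

Inner (z from 0 to 5): 225r^3 + 1875r.
Middle (r from 0 to 5): 234375/4.
Outer (θ from 0 to 2π): 234375π/2.

Therefore ∯_{∂V} F · n dS = 234375π/2.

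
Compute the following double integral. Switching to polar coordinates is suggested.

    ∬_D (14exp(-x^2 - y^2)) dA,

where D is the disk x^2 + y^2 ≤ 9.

The region D is 0 ≤ r ≤ 3, 0 ≤ θ ≤ 2π in polar coordinates, where x = r cos(θ), y = r sin(θ), and dA = r dr dθ.

Under the substitution, the integrand becomes 14exp(-r^2), so

    ∬_D (14exp(-x^2 - y^2)) dA = ∫_{0}^{2π} ∫_{0}^{3} (14exp(-r^2)) · r dr dθ.

Inner integral (in r): ∫_{0}^{3} (14exp(-r^2)) · r dr = 7 - 7exp(-9).

Outer integral (in θ): ∫_{0}^{2π} (7 - 7exp(-9)) dθ = -14π exp(-9) + 14π.

Therefore ∬_D (14exp(-x^2 - y^2)) dA = -14π exp(-9) + 14π.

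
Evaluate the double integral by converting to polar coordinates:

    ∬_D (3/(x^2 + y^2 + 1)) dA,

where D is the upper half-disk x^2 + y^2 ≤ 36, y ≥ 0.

The region D is 0 ≤ r ≤ 6, 0 ≤ θ ≤ π in polar coordinates, where x = r cos(θ), y = r sin(θ), and dA = r dr dθ.

Under the substitution, the integrand becomes 3/(r^2 + 1), so

    ∬_D (3/(x^2 + y^2 + 1)) dA = ∫_{0}^{π} ∫_{0}^{6} (3/(r^2 + 1)) · r dr dθ.

Inner integral (in r): ∫_{0}^{6} (3/(r^2 + 1)) · r dr = 3log(37)/2.

Outer integral (in θ): ∫_{0}^{π} (3log(37)/2) dθ = 3π log(37)/2.

Therefore ∬_D (3/(x^2 + y^2 + 1)) dA = 3π log(37)/2.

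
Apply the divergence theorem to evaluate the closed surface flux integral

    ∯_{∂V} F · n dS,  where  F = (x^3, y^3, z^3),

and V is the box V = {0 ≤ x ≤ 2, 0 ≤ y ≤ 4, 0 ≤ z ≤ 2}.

By the divergence theorem,

    ∯_{∂V} F · n dS = ∭_V (∇ · F) dV.

Compute the divergence:
    ∇ · F = ∂F_x/∂x + ∂F_y/∂y + ∂F_z/∂z = 3x^2 + 3y^2 + 3z^2.

V is a rectangular box, so dV = dx dy dz with 0 ≤ x ≤ 2, 0 ≤ y ≤ 4, 0 ≤ z ≤ 2.

Integrate (3x^2 + 3y^2 + 3z^2) over V as an iterated integral:

    ∭_V (∇·F) dV = ∫_0^{2} ∫_0^{4} ∫_0^{2} (3x^2 + 3y^2 + 3z^2) dz dy dx.

Inner (z from 0 to 2): 6x^2 + 6y^2 + 8.
Middle (y from 0 to 4): 24x^2 + 160.
Outer (x from 0 to 2): 384.

Therefore ∯_{∂V} F · n dS = 384.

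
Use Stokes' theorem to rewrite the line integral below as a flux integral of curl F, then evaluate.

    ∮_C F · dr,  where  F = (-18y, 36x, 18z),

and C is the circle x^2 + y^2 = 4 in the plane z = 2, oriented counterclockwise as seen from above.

Let S be the flat disk x^2 + y^2 ≤ 4 in the plane z = 2, with upward unit normal n̂ = ẑ. By Stokes' theorem,

    ∮_C F · dr = ∬_S (∇ × F) · n̂ dS = ∬_D (curl F)_z dA,

where D is the disk x^2 + y^2 ≤ 4.

Compute the curl of F = (-18y, 36x, 18z):
    (∇ × F)_x = ∂F_z/∂y - ∂F_y/∂z = 0,
    (∇ × F)_y = ∂F_x/∂z - ∂F_z/∂x = 0,
    (∇ × F)_z = ∂F_y/∂x - ∂F_x/∂y = 54.

On z = 2, (curl F)_z = 54.

Convert to polar (x = r cos θ, y = r sin θ, dA = r dr dθ); the integrand becomes 54, so

    ∬_D (curl F)_z dA = ∫_0^{2π} ∫_0^{2} (54) · r dr dθ.

Inner (r from 0 to 2): 108.
Outer (θ from 0 to 2π): 216π.

Therefore ∮_C F · dr = 216π.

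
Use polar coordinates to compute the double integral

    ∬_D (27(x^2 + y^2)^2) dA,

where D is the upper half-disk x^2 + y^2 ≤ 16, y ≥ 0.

The region D is 0 ≤ r ≤ 4, 0 ≤ θ ≤ π in polar coordinates, where x = r cos(θ), y = r sin(θ), and dA = r dr dθ.

Under the substitution, the integrand becomes 27r^4, so

    ∬_D (27(x^2 + y^2)^2) dA = ∫_{0}^{π} ∫_{0}^{4} (27r^4) · r dr dθ.

Inner integral (in r): ∫_{0}^{4} (27r^4) · r dr = 18432.

Outer integral (in θ): ∫_{0}^{π} (18432) dθ = 18432π.

Therefore ∬_D (27(x^2 + y^2)^2) dA = 18432π.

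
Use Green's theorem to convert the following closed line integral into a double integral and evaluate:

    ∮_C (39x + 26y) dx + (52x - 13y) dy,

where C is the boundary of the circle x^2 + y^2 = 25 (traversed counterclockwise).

Green's theorem converts the closed line integral into a double integral over the enclosed region D:

    ∮_C P dx + Q dy = ∬_D (∂Q/∂x - ∂P/∂y) dA.

Here P = 39x + 26y, Q = 52x - 13y, so

    ∂Q/∂x = 52,    ∂P/∂y = 26,
    ∂Q/∂x - ∂P/∂y = 26.

D is the region x^2 + y^2 ≤ 25. Evaluating the double integral:

In polar coordinates (x = r cos θ, y = r sin θ, dA = r dr dθ) the integrand becomes 26, so

    ∬_D (26) dA = ∫_0^{2π} ∫_0^{5} (26) · r dr dθ.

Inner (r from 0 to 5): 325.
Outer (θ from 0 to 2π): 650π.

Therefore ∮_C P dx + Q dy = 650π.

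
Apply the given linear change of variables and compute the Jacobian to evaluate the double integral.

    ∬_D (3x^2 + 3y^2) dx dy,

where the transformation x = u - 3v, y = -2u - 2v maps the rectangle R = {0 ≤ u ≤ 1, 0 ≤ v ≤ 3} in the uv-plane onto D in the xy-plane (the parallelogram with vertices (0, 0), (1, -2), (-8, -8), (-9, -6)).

Compute the Jacobian determinant of (x, y) with respect to (u, v):

    ∂(x,y)/∂(u,v) = | 1  -3 | = (1)(-2) - (-3)(-2) = -8.
                   | -2  -2 |

Its absolute value is |J| = 8 (the area scaling factor).

Substituting x = u - 3v, y = -2u - 2v into the integrand,

    3x^2 + 3y^2 → 15u^2 + 6u v + 39v^2,

so the integral becomes

    ∬_R (15u^2 + 6u v + 39v^2) · |J| du dv = ∫_0^1 ∫_0^3 (120u^2 + 48u v + 312v^2) dv du.

Inner (v): 360u^2 + 216u + 2808.
Outer (u): 3036.

Therefore ∬_D (3x^2 + 3y^2) dx dy = 3036.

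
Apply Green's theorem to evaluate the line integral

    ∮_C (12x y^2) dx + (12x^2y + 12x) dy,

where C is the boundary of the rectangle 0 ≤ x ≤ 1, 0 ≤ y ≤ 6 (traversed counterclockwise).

Green's theorem converts the closed line integral into a double integral over the enclosed region D:

    ∮_C P dx + Q dy = ∬_D (∂Q/∂x - ∂P/∂y) dA.

Here P = 12x y^2, Q = 12x^2y + 12x, so

    ∂Q/∂x = 24x y + 12,    ∂P/∂y = 24x y,
    ∂Q/∂x - ∂P/∂y = 12.

D is the region 0 ≤ x ≤ 1, 0 ≤ y ≤ 6. Evaluating the double integral:

    ∬_D (12) dA = ∫_0^{1} ∫_0^{6} (12) dy dx.

Inner (y from 0 to 6): 72.
Outer (x from 0 to 1): 72.

Therefore ∮_C P dx + Q dy = 72.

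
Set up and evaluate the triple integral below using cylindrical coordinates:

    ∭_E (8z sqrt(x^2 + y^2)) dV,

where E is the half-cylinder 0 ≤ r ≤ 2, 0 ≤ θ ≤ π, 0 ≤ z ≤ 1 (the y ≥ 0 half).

In cylindrical coordinates, x = r cos(θ), y = r sin(θ), z = z, and dV = r dr dθ dz.

The integrand becomes 8r z, so

    ∭_E (8z sqrt(x^2 + y^2)) dV = ∫_{0}^{π} ∫_{0}^{2} ∫_{0}^{1} (8r z) · r dz dr dθ.

Inner (z): 4r^2.
Middle (r from 0 to 2): 32/3.
Outer (θ): 32π/3.

Therefore the triple integral equals 32π/3.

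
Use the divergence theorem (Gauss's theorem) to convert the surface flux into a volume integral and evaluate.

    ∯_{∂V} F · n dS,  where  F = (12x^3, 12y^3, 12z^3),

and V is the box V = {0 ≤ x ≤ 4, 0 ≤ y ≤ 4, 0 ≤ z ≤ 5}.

By the divergence theorem,

    ∯_{∂V} F · n dS = ∭_V (∇ · F) dV.

Compute the divergence:
    ∇ · F = ∂F_x/∂x + ∂F_y/∂y + ∂F_z/∂z = 36x^2 + 36y^2 + 36z^2.

V is a rectangular box, so dV = dx dy dz with 0 ≤ x ≤ 4, 0 ≤ y ≤ 4, 0 ≤ z ≤ 5.

Integrate (36x^2 + 36y^2 + 36z^2) over V as an iterated integral:

    ∭_V (∇·F) dV = ∫_0^{4} ∫_0^{4} ∫_0^{5} (36x^2 + 36y^2 + 36z^2) dz dy dx.

Inner (z from 0 to 5): 180x^2 + 180y^2 + 1500.
Middle (y from 0 to 4): 720x^2 + 9840.
Outer (x from 0 to 4): 54720.

Therefore ∯_{∂V} F · n dS = 54720.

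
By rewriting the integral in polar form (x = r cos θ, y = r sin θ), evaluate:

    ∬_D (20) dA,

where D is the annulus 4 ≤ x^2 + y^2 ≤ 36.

The region D is 2 ≤ r ≤ 6, 0 ≤ θ ≤ 2π in polar coordinates, where x = r cos(θ), y = r sin(θ), and dA = r dr dθ.

Under the substitution, the integrand becomes 20, so

    ∬_D (20) dA = ∫_{0}^{2π} ∫_{2}^{6} (20) · r dr dθ.

Inner integral (in r): ∫_{2}^{6} (20) · r dr = 320.

Outer integral (in θ): ∫_{0}^{2π} (320) dθ = 640π.

Therefore ∬_D (20) dA = 640π.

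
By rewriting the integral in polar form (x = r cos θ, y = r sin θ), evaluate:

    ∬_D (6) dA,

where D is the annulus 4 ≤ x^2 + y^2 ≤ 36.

The region D is 2 ≤ r ≤ 6, 0 ≤ θ ≤ 2π in polar coordinates, where x = r cos(θ), y = r sin(θ), and dA = r dr dθ.

Under the substitution, the integrand becomes 6, so

    ∬_D (6) dA = ∫_{0}^{2π} ∫_{2}^{6} (6) · r dr dθ.

Inner integral (in r): ∫_{2}^{6} (6) · r dr = 96.

Outer integral (in θ): ∫_{0}^{2π} (96) dθ = 192π.

Therefore ∬_D (6) dA = 192π.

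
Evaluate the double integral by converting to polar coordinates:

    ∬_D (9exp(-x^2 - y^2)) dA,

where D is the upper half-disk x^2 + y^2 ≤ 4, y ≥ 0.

The region D is 0 ≤ r ≤ 2, 0 ≤ θ ≤ π in polar coordinates, where x = r cos(θ), y = r sin(θ), and dA = r dr dθ.

Under the substitution, the integrand becomes 9exp(-r^2), so

    ∬_D (9exp(-x^2 - y^2)) dA = ∫_{0}^{π} ∫_{0}^{2} (9exp(-r^2)) · r dr dθ.

Inner integral (in r): ∫_{0}^{2} (9exp(-r^2)) · r dr = 9/2 - 9exp(-4)/2.

Outer integral (in θ): ∫_{0}^{π} (9/2 - 9exp(-4)/2) dθ = -9π (1 - exp(4))exp(-4)/2.

Therefore ∬_D (9exp(-x^2 - y^2)) dA = -9π (1 - exp(4))exp(-4)/2.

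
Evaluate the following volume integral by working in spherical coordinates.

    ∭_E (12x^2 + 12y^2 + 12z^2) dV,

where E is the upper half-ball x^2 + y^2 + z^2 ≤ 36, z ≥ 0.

In spherical coordinates, x = ρ sin(φ) cos(θ), y = ρ sin(φ) sin(θ), z = ρ cos(φ), and dV = ρ^2 sin(φ) dρ dφ dθ.

The integrand becomes 12ρ^2, so

    ∭_E (12x^2 + 12y^2 + 12z^2) dV = ∫_{0}^{2π} ∫_{0}^{π/2} ∫_{0}^{6} (12ρ^2) · ρ^2 sin(φ) dρ dφ dθ.

Inner (ρ): 93312sin(φ)/5.
Middle (φ): 93312/5.
Outer (θ): 186624π/5.

Therefore the triple integral equals 186624π/5.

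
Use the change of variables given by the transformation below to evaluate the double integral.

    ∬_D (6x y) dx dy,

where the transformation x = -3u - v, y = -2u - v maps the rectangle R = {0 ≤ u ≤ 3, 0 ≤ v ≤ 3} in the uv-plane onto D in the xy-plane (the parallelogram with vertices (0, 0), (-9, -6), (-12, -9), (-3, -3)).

Compute the Jacobian determinant of (x, y) with respect to (u, v):

    ∂(x,y)/∂(u,v) = | -3  -1 | = (-3)(-1) - (-1)(-2) = 1.
                   | -2  -1 |

Its absolute value is |J| = 1 (the area scaling factor).

Substituting x = -3u - v, y = -2u - v into the integrand,

    6x y → 36u^2 + 30u v + 6v^2,

so the integral becomes

    ∬_R (36u^2 + 30u v + 6v^2) · |J| du dv = ∫_0^3 ∫_0^3 (36u^2 + 30u v + 6v^2) dv du.

Inner (v): 108u^2 + 135u + 54.
Outer (u): 3483/2.

Therefore ∬_D (6x y) dx dy = 3483/2.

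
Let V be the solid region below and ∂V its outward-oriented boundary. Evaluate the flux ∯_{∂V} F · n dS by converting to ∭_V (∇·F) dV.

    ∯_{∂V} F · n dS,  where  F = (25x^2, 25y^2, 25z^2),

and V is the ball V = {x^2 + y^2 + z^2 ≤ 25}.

By the divergence theorem,

    ∯_{∂V} F · n dS = ∭_V (∇ · F) dV.

Compute the divergence:
    ∇ · F = ∂F_x/∂x + ∂F_y/∂y + ∂F_z/∂z = 50x + 50y + 50z.

In spherical coordinates, x = ρ sin(φ) cos(θ), y = ρ sin(φ) sin(θ), z = ρ cos(φ), dV = ρ^2 sin(φ) dρ dφ dθ, with 0 ≤ ρ ≤ 5, 0 ≤ φ ≤ π, 0 ≤ θ ≤ 2π.

The integrand, after substitution and multiplying by the volume element, becomes (50ρ (sqrt(2)sin(φ)sin(θ + π/4) + cos(φ))) · ρ^2 sin(φ), so

    ∭_V (∇·F) dV = ∫_0^{2π} ∫_0^{π} ∫_0^{5} (50ρ (sqrt(2)sin(φ)sin(θ + π/4) + cos(φ))) · ρ^2 sin(φ) dρ dφ dθ.

Inner (ρ from 0 to 5): 15625(sqrt(2)sin(φ)sin(θ + π/4) + cos(φ))sin(φ)/2.
Middle (φ from 0 to π): 15625sqrt(2)π sin(θ + π/4)/4.
Outer (θ from 0 to 2π): 0.

Therefore ∯_{∂V} F · n dS = 0.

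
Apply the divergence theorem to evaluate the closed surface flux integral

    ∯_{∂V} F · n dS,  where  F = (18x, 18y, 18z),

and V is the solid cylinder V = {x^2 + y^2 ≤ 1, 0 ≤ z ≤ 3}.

By the divergence theorem,

    ∯_{∂V} F · n dS = ∭_V (∇ · F) dV.

Compute the divergence:
    ∇ · F = ∂F_x/∂x + ∂F_y/∂y + ∂F_z/∂z = 18 + 18 + 18 = 54.

In cylindrical coordinates, x = r cos(θ), y = r sin(θ), z = z, dV = r dr dθ dz, with 0 ≤ r ≤ 1, 0 ≤ θ ≤ 2π, 0 ≤ z ≤ 3.

The integrand, after substitution and multiplying by the volume element, becomes (54) · r, so

    ∭_V (∇·F) dV = ∫_0^{2π} ∫_0^{1} ∫_0^{3} (54) · r dz dr dθ.

Inner (z from 0 to 3): 162r.
Middle (r from 0 to 1): 81.
Outer (θ from 0 to 2π): 162π.

Therefore ∯_{∂V} F · n dS = 162π.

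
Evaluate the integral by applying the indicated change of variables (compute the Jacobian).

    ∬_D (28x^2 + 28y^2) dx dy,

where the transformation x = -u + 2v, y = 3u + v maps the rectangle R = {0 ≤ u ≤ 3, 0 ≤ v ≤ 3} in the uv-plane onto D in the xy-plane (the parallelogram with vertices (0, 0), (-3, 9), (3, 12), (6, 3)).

Compute the Jacobian determinant of (x, y) with respect to (u, v):

    ∂(x,y)/∂(u,v) = | -1  2 | = (-1)(1) - (2)(3) = -7.
                   | 3  1 |

Its absolute value is |J| = 7 (the area scaling factor).

Substituting x = -u + 2v, y = 3u + v into the integrand,

    28x^2 + 28y^2 → 280u^2 + 56u v + 140v^2,

so the integral becomes

    ∬_R (280u^2 + 56u v + 140v^2) · |J| du dv = ∫_0^3 ∫_0^3 (1960u^2 + 392u v + 980v^2) dv du.

Inner (v): 5880u^2 + 1764u + 8820.
Outer (u): 87318.

Therefore ∬_D (28x^2 + 28y^2) dx dy = 87318.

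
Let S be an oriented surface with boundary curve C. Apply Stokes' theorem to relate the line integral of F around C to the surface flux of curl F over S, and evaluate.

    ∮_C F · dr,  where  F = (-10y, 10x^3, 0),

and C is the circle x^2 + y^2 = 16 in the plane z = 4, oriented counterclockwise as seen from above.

Let S be the flat disk x^2 + y^2 ≤ 16 in the plane z = 4, with upward unit normal n̂ = ẑ. By Stokes' theorem,

    ∮_C F · dr = ∬_S (∇ × F) · n̂ dS = ∬_D (curl F)_z dA,

where D is the disk x^2 + y^2 ≤ 16.

Compute the curl of F = (-10y, 10x^3, 0):
    (∇ × F)_x = ∂F_z/∂y - ∂F_y/∂z = 0,
    (∇ × F)_y = ∂F_x/∂z - ∂F_z/∂x = 0,
    (∇ × F)_z = ∂F_y/∂x - ∂F_x/∂y = 30x^2 + 10.

On z = 4, (curl F)_z = 30x^2 + 10.

Convert to polar (x = r cos θ, y = r sin θ, dA = r dr dθ); the integrand becomes 30r^2cos(θ)^2 + 10, so

    ∬_D (curl F)_z dA = ∫_0^{2π} ∫_0^{4} (30r^2cos(θ)^2 + 10) · r dr dθ.

Inner (r from 0 to 4): 1920cos(θ)^2 + 80.
Outer (θ from 0 to 2π): 2080π.

Therefore ∮_C F · dr = 2080π.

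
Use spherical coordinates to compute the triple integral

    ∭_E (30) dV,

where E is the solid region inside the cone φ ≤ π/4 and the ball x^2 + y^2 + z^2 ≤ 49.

In spherical coordinates, x = ρ sin(φ) cos(θ), y = ρ sin(φ) sin(θ), z = ρ cos(φ), and dV = ρ^2 sin(φ) dρ dφ dθ.

The integrand becomes 30, so

    ∭_E (30) dV = ∫_{0}^{2π} ∫_{0}^{π/4} ∫_{0}^{7} (30) · ρ^2 sin(φ) dρ dφ dθ.

Inner (ρ): 3430sin(φ).
Middle (φ): 3430 - 1715sqrt(2).
Outer (θ): 3430π (2 - sqrt(2)).

Therefore the triple integral equals 3430π (2 - sqrt(2)).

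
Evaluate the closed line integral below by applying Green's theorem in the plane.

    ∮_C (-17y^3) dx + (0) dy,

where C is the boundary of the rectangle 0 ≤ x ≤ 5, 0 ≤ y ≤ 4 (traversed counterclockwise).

Green's theorem converts the closed line integral into a double integral over the enclosed region D:

    ∮_C P dx + Q dy = ∬_D (∂Q/∂x - ∂P/∂y) dA.

Here P = -17y^3, Q = 0, so

    ∂Q/∂x = 0,    ∂P/∂y = -51y^2,
    ∂Q/∂x - ∂P/∂y = 51y^2.

D is the region 0 ≤ x ≤ 5, 0 ≤ y ≤ 4. Evaluating the double integral:

    ∬_D (51y^2) dA = ∫_0^{5} ∫_0^{4} (51y^2) dy dx.

Inner (y from 0 to 4): 1088.
Outer (x from 0 to 5): 5440.

Therefore ∮_C P dx + Q dy = 5440.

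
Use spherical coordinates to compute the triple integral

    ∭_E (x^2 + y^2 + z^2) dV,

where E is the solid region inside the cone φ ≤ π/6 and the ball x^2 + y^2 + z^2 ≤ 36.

In spherical coordinates, x = ρ sin(φ) cos(θ), y = ρ sin(φ) sin(θ), z = ρ cos(φ), and dV = ρ^2 sin(φ) dρ dφ dθ.

The integrand becomes ρ^2, so

    ∭_E (x^2 + y^2 + z^2) dV = ∫_{0}^{2π} ∫_{0}^{π/6} ∫_{0}^{6} (ρ^2) · ρ^2 sin(φ) dρ dφ dθ.

Inner (ρ): 7776sin(φ)/5.
Middle (φ): 7776/5 - 3888sqrt(3)/5.
Outer (θ): 7776π (2 - sqrt(3))/5.

Therefore the triple integral equals 7776π (2 - sqrt(3))/5.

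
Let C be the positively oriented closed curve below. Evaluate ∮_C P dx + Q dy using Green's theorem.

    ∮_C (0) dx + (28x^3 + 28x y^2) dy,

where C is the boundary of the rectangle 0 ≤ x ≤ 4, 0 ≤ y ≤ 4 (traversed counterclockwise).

Green's theorem converts the closed line integral into a double integral over the enclosed region D:

    ∮_C P dx + Q dy = ∬_D (∂Q/∂x - ∂P/∂y) dA.

Here P = 0, Q = 28x^3 + 28x y^2, so

    ∂Q/∂x = 84x^2 + 28y^2,    ∂P/∂y = 0,
    ∂Q/∂x - ∂P/∂y = 84x^2 + 28y^2.

D is the region 0 ≤ x ≤ 4, 0 ≤ y ≤ 4. Evaluating the double integral:

    ∬_D (84x^2 + 28y^2) dA = ∫_0^{4} ∫_0^{4} (84x^2 + 28y^2) dy dx.

Inner (y from 0 to 4): 336x^2 + 1792/3.
Outer (x from 0 to 4): 28672/3.

Therefore ∮_C P dx + Q dy = 28672/3.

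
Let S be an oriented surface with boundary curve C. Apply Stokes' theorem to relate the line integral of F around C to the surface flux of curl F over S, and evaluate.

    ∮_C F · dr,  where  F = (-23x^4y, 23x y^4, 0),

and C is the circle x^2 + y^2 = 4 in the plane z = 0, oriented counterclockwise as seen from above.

Let S be the flat disk x^2 + y^2 ≤ 4 in the plane z = 0, with upward unit normal n̂ = ẑ. By Stokes' theorem,

    ∮_C F · dr = ∬_S (∇ × F) · n̂ dS = ∬_D (curl F)_z dA,

where D is the disk x^2 + y^2 ≤ 4.

Compute the curl of F = (-23x^4y, 23x y^4, 0):
    (∇ × F)_x = ∂F_z/∂y - ∂F_y/∂z = 0,
    (∇ × F)_y = ∂F_x/∂z - ∂F_z/∂x = 0,
    (∇ × F)_z = ∂F_y/∂x - ∂F_x/∂y = 23x^4 + 23y^4.

On z = 0, (curl F)_z = 23x^4 + 23y^4.

Convert to polar (x = r cos θ, y = r sin θ, dA = r dr dθ); the integrand becomes 23r^4(sin(θ)^4 + cos(θ)^4), so

    ∬_D (curl F)_z dA = ∫_0^{2π} ∫_0^{2} (23r^4(sin(θ)^4 + cos(θ)^4)) · r dr dθ.

Inner (r from 0 to 2): 736sin(θ)^4/3 + 736cos(θ)^4/3.
Outer (θ from 0 to 2π): 368π.

Therefore ∮_C F · dr = 368π.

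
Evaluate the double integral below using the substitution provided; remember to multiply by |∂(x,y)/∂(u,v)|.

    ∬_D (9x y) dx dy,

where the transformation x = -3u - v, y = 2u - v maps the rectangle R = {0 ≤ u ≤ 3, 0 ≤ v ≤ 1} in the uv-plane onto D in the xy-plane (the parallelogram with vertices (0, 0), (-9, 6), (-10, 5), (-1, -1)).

Compute the Jacobian determinant of (x, y) with respect to (u, v):

    ∂(x,y)/∂(u,v) = | -3  -1 | = (-3)(-1) - (-1)(2) = 5.
                   | 2  -1 |

Its absolute value is |J| = 5 (the area scaling factor).

Substituting x = -3u - v, y = 2u - v into the integrand,

    9x y → -54u^2 + 9u v + 9v^2,

so the integral becomes

    ∬_R (-54u^2 + 9u v + 9v^2) · |J| du dv = ∫_0^3 ∫_0^1 (-270u^2 + 45u v + 45v^2) dv du.

Inner (v): -270u^2 + 45u/2 + 15.
Outer (u): -9135/4.

Therefore ∬_D (9x y) dx dy = -9135/4.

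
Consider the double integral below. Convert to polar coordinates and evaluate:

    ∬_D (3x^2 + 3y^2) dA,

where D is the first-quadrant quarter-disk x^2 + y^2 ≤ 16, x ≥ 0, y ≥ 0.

The region D is 0 ≤ r ≤ 4, 0 ≤ θ ≤ π/2 in polar coordinates, where x = r cos(θ), y = r sin(θ), and dA = r dr dθ.

Under the substitution, the integrand becomes 3r^2, so

    ∬_D (3x^2 + 3y^2) dA = ∫_{0}^{π/2} ∫_{0}^{4} (3r^2) · r dr dθ.

Inner integral (in r): ∫_{0}^{4} (3r^2) · r dr = 192.

Outer integral (in θ): ∫_{0}^{π/2} (192) dθ = 96π.

Therefore ∬_D (3x^2 + 3y^2) dA = 96π.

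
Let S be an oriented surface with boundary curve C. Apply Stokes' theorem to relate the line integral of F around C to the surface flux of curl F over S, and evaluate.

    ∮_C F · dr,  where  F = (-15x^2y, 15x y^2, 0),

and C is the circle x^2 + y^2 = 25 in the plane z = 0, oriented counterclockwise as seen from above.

Let S be the flat disk x^2 + y^2 ≤ 25 in the plane z = 0, with upward unit normal n̂ = ẑ. By Stokes' theorem,

    ∮_C F · dr = ∬_S (∇ × F) · n̂ dS = ∬_D (curl F)_z dA,

where D is the disk x^2 + y^2 ≤ 25.

Compute the curl of F = (-15x^2y, 15x y^2, 0):
    (∇ × F)_x = ∂F_z/∂y - ∂F_y/∂z = 0,
    (∇ × F)_y = ∂F_x/∂z - ∂F_z/∂x = 0,
    (∇ × F)_z = ∂F_y/∂x - ∂F_x/∂y = 15x^2 + 15y^2.

On z = 0, (curl F)_z = 15x^2 + 15y^2.

Convert to polar (x = r cos θ, y = r sin θ, dA = r dr dθ); the integrand becomes 15r^2, so

    ∬_D (curl F)_z dA = ∫_0^{2π} ∫_0^{5} (15r^2) · r dr dθ.

Inner (r from 0 to 5): 9375/4.
Outer (θ from 0 to 2π): 9375π/2.

Therefore ∮_C F · dr = 9375π/2.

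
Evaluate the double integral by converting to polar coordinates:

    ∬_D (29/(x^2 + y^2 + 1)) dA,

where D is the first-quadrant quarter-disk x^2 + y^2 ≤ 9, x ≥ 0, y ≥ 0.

The region D is 0 ≤ r ≤ 3, 0 ≤ θ ≤ π/2 in polar coordinates, where x = r cos(θ), y = r sin(θ), and dA = r dr dθ.

Under the substitution, the integrand becomes 29/(r^2 + 1), so

    ∬_D (29/(x^2 + y^2 + 1)) dA = ∫_{0}^{π/2} ∫_{0}^{3} (29/(r^2 + 1)) · r dr dθ.

Inner integral (in r): ∫_{0}^{3} (29/(r^2 + 1)) · r dr = 29log(10)/2.

Outer integral (in θ): ∫_{0}^{π/2} (29log(10)/2) dθ = 29π log(10)/4.

Therefore ∬_D (29/(x^2 + y^2 + 1)) dA = 29π log(10)/4.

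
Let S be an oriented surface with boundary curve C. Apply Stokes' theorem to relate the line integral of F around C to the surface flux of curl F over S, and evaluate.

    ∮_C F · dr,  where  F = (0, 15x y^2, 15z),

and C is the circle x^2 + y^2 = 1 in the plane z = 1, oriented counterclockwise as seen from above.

Let S be the flat disk x^2 + y^2 ≤ 1 in the plane z = 1, with upward unit normal n̂ = ẑ. By Stokes' theorem,

    ∮_C F · dr = ∬_S (∇ × F) · n̂ dS = ∬_D (curl F)_z dA,

where D is the disk x^2 + y^2 ≤ 1.

Compute the curl of F = (0, 15x y^2, 15z):
    (∇ × F)_x = ∂F_z/∂y - ∂F_y/∂z = 0,
    (∇ × F)_y = ∂F_x/∂z - ∂F_z/∂x = 0,
    (∇ × F)_z = ∂F_y/∂x - ∂F_x/∂y = 15y^2.

On z = 1, (curl F)_z = 15y^2.

Convert to polar (x = r cos θ, y = r sin θ, dA = r dr dθ); the integrand becomes 15r^2sin(θ)^2, so

    ∬_D (curl F)_z dA = ∫_0^{2π} ∫_0^{1} (15r^2sin(θ)^2) · r dr dθ.

Inner (r from 0 to 1): 15sin(θ)^2/4.
Outer (θ from 0 to 2π): 15π/4.

Therefore ∮_C F · dr = 15π/4.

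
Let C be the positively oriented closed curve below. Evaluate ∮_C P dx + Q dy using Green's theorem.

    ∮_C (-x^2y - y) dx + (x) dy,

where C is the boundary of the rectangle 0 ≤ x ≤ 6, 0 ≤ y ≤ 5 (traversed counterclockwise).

Green's theorem converts the closed line integral into a double integral over the enclosed region D:

    ∮_C P dx + Q dy = ∬_D (∂Q/∂x - ∂P/∂y) dA.

Here P = -x^2y - y, Q = x, so

    ∂Q/∂x = 1,    ∂P/∂y = -x^2 - 1,
    ∂Q/∂x - ∂P/∂y = x^2 + 2.

D is the region 0 ≤ x ≤ 6, 0 ≤ y ≤ 5. Evaluating the double integral:

    ∬_D (x^2 + 2) dA = ∫_0^{6} ∫_0^{5} (x^2 + 2) dy dx.

Inner (y from 0 to 5): 5x^2 + 10.
Outer (x from 0 to 6): 420.

Therefore ∮_C P dx + Q dy = 420.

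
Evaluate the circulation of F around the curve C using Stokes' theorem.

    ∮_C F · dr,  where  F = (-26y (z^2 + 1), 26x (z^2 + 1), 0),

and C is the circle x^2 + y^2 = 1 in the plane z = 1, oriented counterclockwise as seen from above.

Let S be the flat disk x^2 + y^2 ≤ 1 in the plane z = 1, with upward unit normal n̂ = ẑ. By Stokes' theorem,

    ∮_C F · dr = ∬_S (∇ × F) · n̂ dS = ∬_D (curl F)_z dA,

where D is the disk x^2 + y^2 ≤ 1.

Compute the curl of F = (-26y (z^2 + 1), 26x (z^2 + 1), 0):
    (∇ × F)_x = ∂F_z/∂y - ∂F_y/∂z = -52x z,
    (∇ × F)_y = ∂F_x/∂z - ∂F_z/∂x = -52y z,
    (∇ × F)_z = ∂F_y/∂x - ∂F_x/∂y = 52z^2 + 52.

On z = 1, (curl F)_z = 104.

Convert to polar (x = r cos θ, y = r sin θ, dA = r dr dθ); the integrand becomes 104, so

    ∬_D (curl F)_z dA = ∫_0^{2π} ∫_0^{1} (104) · r dr dθ.

Inner (r from 0 to 1): 52.
Outer (θ from 0 to 2π): 104π.

Therefore ∮_C F · dr = 104π.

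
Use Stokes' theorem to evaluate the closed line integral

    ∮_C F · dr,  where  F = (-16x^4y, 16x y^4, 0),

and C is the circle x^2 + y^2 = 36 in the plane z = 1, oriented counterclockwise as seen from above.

Let S be the flat disk x^2 + y^2 ≤ 36 in the plane z = 1, with upward unit normal n̂ = ẑ. By Stokes' theorem,

    ∮_C F · dr = ∬_S (∇ × F) · n̂ dS = ∬_D (curl F)_z dA,

where D is the disk x^2 + y^2 ≤ 36.

Compute the curl of F = (-16x^4y, 16x y^4, 0):
    (∇ × F)_x = ∂F_z/∂y - ∂F_y/∂z = 0,
    (∇ × F)_y = ∂F_x/∂z - ∂F_z/∂x = 0,
    (∇ × F)_z = ∂F_y/∂x - ∂F_x/∂y = 16x^4 + 16y^4.

On z = 1, (curl F)_z = 16x^4 + 16y^4.

Convert to polar (x = r cos θ, y = r sin θ, dA = r dr dθ); the integrand becomes 16r^4(sin(θ)^4 + cos(θ)^4), so

    ∬_D (curl F)_z dA = ∫_0^{2π} ∫_0^{6} (16r^4(sin(θ)^4 + cos(θ)^4)) · r dr dθ.

Inner (r from 0 to 6): 124416sin(θ)^4 + 124416cos(θ)^4.
Outer (θ from 0 to 2π): 186624π.

Therefore ∮_C F · dr = 186624π.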